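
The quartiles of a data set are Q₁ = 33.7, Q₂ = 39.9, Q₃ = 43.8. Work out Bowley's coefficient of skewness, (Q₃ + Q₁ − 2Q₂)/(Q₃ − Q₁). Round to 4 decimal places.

numerator: Q₃ + Q₁ − 2Q₂ = 43.8 + 33.7 − 2×39.9 = -2.3000
denominator: Q₃ − Q₁ = 43.8 − 33.7 = 10.1000
Bowley skewness = -2.3000 / 10.1000 ≈ -0.2277

-0.2277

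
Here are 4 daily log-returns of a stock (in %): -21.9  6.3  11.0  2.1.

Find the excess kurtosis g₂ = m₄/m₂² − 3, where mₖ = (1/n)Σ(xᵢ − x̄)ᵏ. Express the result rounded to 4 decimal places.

x̄ = -0.6250
Σ(xᵢ − x̄)² = 643.1475 ⇒ m₂ = 160.78687
Σ(xᵢ − x̄)⁴ = 225487.8268 ⇒ m₄ = 56371.95670
m₂² = 25852.41917
g₂ = m₄/m₂² − 3 = 2.18053 − 3 ≈ -0.8195

-0.8195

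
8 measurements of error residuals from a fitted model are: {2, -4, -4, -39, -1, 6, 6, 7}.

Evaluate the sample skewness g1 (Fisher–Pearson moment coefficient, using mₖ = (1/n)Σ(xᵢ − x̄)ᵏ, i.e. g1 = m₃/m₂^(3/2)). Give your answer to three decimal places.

x̄ = (2 - 4 - 4 - 39 - 1 + 6 + 6 + 7) / 8 = -3.3750
deviations (xᵢ − x̄): 5.3750, -0.6250, -0.6250, -35.6250, 2.3750, 9.3750, 9.3750, 10.3750
Σ(xᵢ − x̄)² = 1587.8750 ⇒ m₂ = 1587.8750/8 = 198.48438
Σ(xᵢ − x̄)³ = -42280.2188 ⇒ m₃ = -42280.2188/8 = -5285.02734
m₂^(3/2) = 198.48438^(1.5) = 2796.33685
g1 = m₃ / m₂^(3/2) = -5285.02734 / 2796.33685 ≈ -1.890

-1.890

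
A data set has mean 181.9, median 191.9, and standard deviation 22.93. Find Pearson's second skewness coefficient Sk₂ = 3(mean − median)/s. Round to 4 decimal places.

Sk₂ = 3(181.9 − 191.9) / 22.93 = 3 × -10.0000 / 22.93
    = -30.0000 / 22.93 ≈ -1.3083

-1.3083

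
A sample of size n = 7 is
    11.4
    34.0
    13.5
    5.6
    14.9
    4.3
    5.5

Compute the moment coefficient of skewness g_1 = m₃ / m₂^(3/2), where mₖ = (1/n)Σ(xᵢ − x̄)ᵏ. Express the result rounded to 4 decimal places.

x̄ = (11.4 + 34.0 + 13.5 + 5.6 + 14.9 + 4.3 + 5.5) / 7 = 12.7429
deviations (xᵢ − x̄): -1.3429, 21.2571, 0.7571, -7.1429, 2.1571, -8.4429, -7.2429
Σ(xᵢ − x̄)² = 633.6571 ⇒ m₂ = 633.6571/7 = 90.52245
Σ(xᵢ − x̄)³ = 8267.2262 ⇒ m₃ = 8267.2262/7 = 1181.03232
m₂^(3/2) = 90.52245^(1.5) = 861.26033
g_1 = m₃ / m₂^(3/2) = 1181.03232 / 861.26033 ≈ 1.3713

1.3713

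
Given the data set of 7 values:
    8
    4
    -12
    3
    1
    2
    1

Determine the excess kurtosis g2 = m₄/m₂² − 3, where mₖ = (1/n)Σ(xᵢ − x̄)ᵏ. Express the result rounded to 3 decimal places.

1.039

x̄ = 1.0000
Σ(xᵢ − x̄)² = 232.0000 ⇒ m₂ = 33.14286
Σ(xᵢ − x̄)⁴ = 31060.0000 ⇒ m₄ = 4437.14286
m₂² = 1098.44898
g2 = m₄/m₂² − 3 = 4.03946 − 3 ≈ 1.039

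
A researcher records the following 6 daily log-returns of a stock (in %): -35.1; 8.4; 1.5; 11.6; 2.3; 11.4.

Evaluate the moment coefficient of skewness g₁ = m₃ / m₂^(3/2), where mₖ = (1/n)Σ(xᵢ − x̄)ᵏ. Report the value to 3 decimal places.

x̄ = (-35.1 + 8.4 + 1.5 + 11.6 + 2.3 + 11.4) / 6 = 0.0167
deviations (xᵢ − x̄): -35.1167, 8.3833, 1.4833, 11.5833, 2.2833, 11.3833
Σ(xᵢ − x̄)² = 1574.6283 ⇒ m₂ = 1574.6283/6 = 262.43806
Σ(xᵢ − x̄)³ = -39671.5964 ⇒ m₃ = -39671.5964/6 = -6611.93274
m₂^(3/2) = 262.43806^(1.5) = 4251.48075
g₁ = m₃ / m₂^(3/2) = -6611.93274 / 4251.48075 ≈ -1.555

-1.555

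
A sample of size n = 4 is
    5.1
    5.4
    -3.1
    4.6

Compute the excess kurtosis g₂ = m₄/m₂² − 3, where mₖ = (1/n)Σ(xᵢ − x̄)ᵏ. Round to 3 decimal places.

-0.684

x̄ = 3.0000
Σ(xᵢ − x̄)² = 49.9400 ⇒ m₂ = 12.48500
Σ(xᵢ − x̄)⁴ = 1443.7634 ⇒ m₄ = 360.94085
m₂² = 155.87522
g₂ = m₄/m₂² − 3 = 2.31558 − 3 ≈ -0.684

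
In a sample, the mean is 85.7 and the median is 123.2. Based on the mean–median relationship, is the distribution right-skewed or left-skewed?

left-skewed

mean − median = 85.7 − 123.2 = -37.5
mean < median ⇒ the longer tail is on the left ⇒ left-skewed (negatively skewed).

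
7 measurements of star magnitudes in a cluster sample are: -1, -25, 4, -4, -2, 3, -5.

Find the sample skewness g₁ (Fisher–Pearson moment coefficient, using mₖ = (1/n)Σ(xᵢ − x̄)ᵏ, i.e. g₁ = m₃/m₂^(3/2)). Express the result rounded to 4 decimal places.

x̄ = (-1 - 25 + 4 - 4 - 2 + 3 - 5) / 7 = -4.2857
deviations (xᵢ − x̄): 3.2857, -20.7143, 8.2857, 0.2857, 2.2857, 7.2857, -0.7143
Σ(xᵢ − x̄)² = 567.4286 ⇒ m₂ = 567.4286/7 = 81.06122
Σ(xᵢ − x̄)³ = -7885.4694 ⇒ m₃ = -7885.4694/7 = -1126.49563
m₂^(3/2) = 81.06122^(1.5) = 729.82669
g₁ = m₃ / m₂^(3/2) = -1126.49563 / 729.82669 ≈ -1.5435

-1.5435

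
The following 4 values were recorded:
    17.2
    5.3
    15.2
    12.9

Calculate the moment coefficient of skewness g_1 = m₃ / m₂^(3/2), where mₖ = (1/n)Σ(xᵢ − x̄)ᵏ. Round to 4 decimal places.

-0.7812

x̄ = (17.2 + 5.3 + 15.2 + 12.9) / 4 = 12.6500
deviations (xᵢ − x̄): 4.5500, -7.3500, 2.5500, 0.2500
Σ(xᵢ − x̄)² = 81.2900 ⇒ m₂ = 81.2900/4 = 20.32250
Σ(xᵢ − x̄)³ = -286.2720 ⇒ m₃ = -286.2720/4 = -71.56800
m₂^(3/2) = 20.32250^(1.5) = 91.61481
g_1 = m₃ / m₂^(3/2) = -71.56800 / 91.61481 ≈ -0.7812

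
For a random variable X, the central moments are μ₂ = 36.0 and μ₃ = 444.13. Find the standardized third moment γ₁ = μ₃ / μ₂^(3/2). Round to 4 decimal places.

2.0562

σ = √μ₂ = √36.0 = 6.00000
σ³ = μ₂^(3/2) = 216.00000
γ₁ = μ₃/σ³ = 444.13 / 216.00000 ≈ 2.0562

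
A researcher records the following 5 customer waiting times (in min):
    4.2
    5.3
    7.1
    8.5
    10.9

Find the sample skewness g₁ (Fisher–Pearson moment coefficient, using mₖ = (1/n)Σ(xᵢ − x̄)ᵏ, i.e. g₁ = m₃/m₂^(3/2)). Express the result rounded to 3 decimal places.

x̄ = (4.2 + 5.3 + 7.1 + 8.5 + 10.9) / 5 = 7.2000
deviations (xᵢ − x̄): -3.0000, -1.9000, -0.1000, 1.3000, 3.7000
Σ(xᵢ − x̄)² = 28.0000 ⇒ m₂ = 28.0000/5 = 5.60000
Σ(xᵢ − x̄)³ = 18.9900 ⇒ m₃ = 18.9900/5 = 3.79800
m₂^(3/2) = 5.60000^(1.5) = 13.25202
g₁ = m₃ / m₂^(3/2) = 3.79800 / 13.25202 ≈ 0.287

0.287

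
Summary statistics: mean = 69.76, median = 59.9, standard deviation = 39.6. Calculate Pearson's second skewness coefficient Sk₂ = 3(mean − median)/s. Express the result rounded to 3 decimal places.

Sk₂ = 3(69.76 − 59.9) / 39.6 = 3 × 9.8600 / 39.6
    = 29.5800 / 39.6 ≈ 0.747

0.747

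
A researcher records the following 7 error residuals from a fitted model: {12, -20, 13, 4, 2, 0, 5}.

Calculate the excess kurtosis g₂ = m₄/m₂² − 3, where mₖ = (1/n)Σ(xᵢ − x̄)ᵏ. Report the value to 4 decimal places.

x̄ = 2.2857
Σ(xᵢ − x̄)² = 721.4286 ⇒ m₂ = 103.06122
Σ(xᵢ − x̄)⁴ = 268837.7784 ⇒ m₄ = 38405.39692
m₂² = 10621.61599
g₂ = m₄/m₂² − 3 = 3.61578 − 3 ≈ 0.6158

0.6158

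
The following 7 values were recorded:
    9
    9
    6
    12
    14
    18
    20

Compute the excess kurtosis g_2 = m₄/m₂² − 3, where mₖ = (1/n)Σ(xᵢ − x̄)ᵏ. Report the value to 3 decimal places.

-1.237

x̄ = 12.5714
Σ(xᵢ − x̄)² = 155.7143 ⇒ m₂ = 22.24490
Σ(xᵢ − x̄)⁴ = 6108.1691 ⇒ m₄ = 872.59559
m₂² = 494.83549
g_2 = m₄/m₂² − 3 = 1.76341 − 3 ≈ -1.237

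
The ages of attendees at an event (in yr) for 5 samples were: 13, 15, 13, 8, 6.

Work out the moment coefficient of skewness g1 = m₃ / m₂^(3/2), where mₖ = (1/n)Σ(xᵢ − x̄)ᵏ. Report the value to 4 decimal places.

x̄ = (13 + 15 + 13 + 8 + 6) / 5 = 11.0000
deviations (xᵢ − x̄): 2.0000, 4.0000, 2.0000, -3.0000, -5.0000
Σ(xᵢ − x̄)² = 58.0000 ⇒ m₂ = 58.0000/5 = 11.60000
Σ(xᵢ − x̄)³ = -72.0000 ⇒ m₃ = -72.0000/5 = -14.40000
m₂^(3/2) = 11.60000^(1.5) = 39.50818
g1 = m₃ / m₂^(3/2) = -14.40000 / 39.50818 ≈ -0.3645

-0.3645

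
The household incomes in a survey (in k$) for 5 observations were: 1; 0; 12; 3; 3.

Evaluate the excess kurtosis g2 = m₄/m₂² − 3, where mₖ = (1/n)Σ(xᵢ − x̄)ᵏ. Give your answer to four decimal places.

-0.0939

x̄ = 3.8000
Σ(xᵢ − x̄)² = 90.8000 ⇒ m₂ = 18.16000
Σ(xᵢ − x̄)⁴ = 4792.0160 ⇒ m₄ = 958.40320
m₂² = 329.78560
g2 = m₄/m₂² − 3 = 2.90614 − 3 ≈ -0.0939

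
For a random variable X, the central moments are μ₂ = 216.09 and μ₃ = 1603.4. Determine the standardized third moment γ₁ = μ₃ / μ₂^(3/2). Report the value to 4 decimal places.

0.5048

σ = √μ₂ = √216.09 = 14.70000
σ³ = μ₂^(3/2) = 3176.52300
γ₁ = μ₃/σ³ = 1603.4 / 3176.52300 ≈ 0.5048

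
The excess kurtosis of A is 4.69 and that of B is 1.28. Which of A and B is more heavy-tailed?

Higher excess kurtosis ⇒ heavier tails relative to the normal distribution.
4.69 vs 1.28: the larger is 4.69, so A has heavier tails.

A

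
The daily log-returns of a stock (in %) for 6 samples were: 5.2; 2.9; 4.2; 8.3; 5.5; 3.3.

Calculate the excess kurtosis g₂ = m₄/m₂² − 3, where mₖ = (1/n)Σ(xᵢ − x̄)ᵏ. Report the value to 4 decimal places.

-0.4142

x̄ = 4.9000
Σ(xᵢ − x̄)² = 19.0600 ⇒ m₂ = 3.17667
Σ(xᵢ − x̄)⁴ = 156.5650 ⇒ m₄ = 26.09417
m₂² = 10.09121
g₂ = m₄/m₂² − 3 = 2.58583 − 3 ≈ -0.4142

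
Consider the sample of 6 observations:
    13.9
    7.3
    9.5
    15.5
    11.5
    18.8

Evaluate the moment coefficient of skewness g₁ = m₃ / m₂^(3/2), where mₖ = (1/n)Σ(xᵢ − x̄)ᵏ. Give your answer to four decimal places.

0.1369

x̄ = (13.9 + 7.3 + 9.5 + 15.5 + 11.5 + 18.8) / 6 = 12.7500
deviations (xᵢ − x̄): 1.1500, -5.4500, -3.2500, 2.7500, -1.2500, 6.0500
Σ(xᵢ − x̄)² = 87.3150 ⇒ m₂ = 87.3150/6 = 14.55250
Σ(xᵢ − x̄)³ = 45.6030 ⇒ m₃ = 45.6030/6 = 7.60050
m₂^(3/2) = 14.55250^(1.5) = 55.51450
g₁ = m₃ / m₂^(3/2) = 7.60050 / 55.51450 ≈ 0.1369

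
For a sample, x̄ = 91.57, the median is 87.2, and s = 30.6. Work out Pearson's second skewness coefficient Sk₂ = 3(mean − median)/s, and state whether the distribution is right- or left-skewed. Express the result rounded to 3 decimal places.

0.428, right-skewed

Sk₂ = 3(91.57 − 87.2) / 30.6 = 3 × 4.3700 / 30.6
    = 13.1100 / 30.6 ≈ 0.428
Sk₂ > 0 ⇒ mean > median ⇒ right-skewed (positive skew).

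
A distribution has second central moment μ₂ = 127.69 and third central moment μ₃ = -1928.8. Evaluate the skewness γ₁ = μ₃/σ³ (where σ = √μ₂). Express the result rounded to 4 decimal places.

-1.3368

σ = √μ₂ = √127.69 = 11.30000
σ³ = μ₂^(3/2) = 1442.89700
γ₁ = μ₃/σ³ = -1928.8 / 1442.89700 ≈ -1.3368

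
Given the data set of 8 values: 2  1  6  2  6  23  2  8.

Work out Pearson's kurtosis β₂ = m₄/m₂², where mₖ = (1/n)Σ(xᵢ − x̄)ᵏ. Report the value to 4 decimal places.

4.8185

x̄ = 6.2500
Σ(xᵢ − x̄)² = 365.5000 ⇒ m₂ = 45.68750
Σ(xᵢ − x̄)⁴ = 80463.1563 ⇒ m₄ = 10057.89453
m₂² = 2087.34766
β₂ = m₄/m₂² = 10057.89453 / 2087.34766 ≈ 4.8185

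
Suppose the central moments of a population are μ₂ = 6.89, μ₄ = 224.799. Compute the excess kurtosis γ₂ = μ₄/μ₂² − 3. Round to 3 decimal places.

μ₂² = 6.89² = 47.47210
μ₄/μ₂² = 224.799 / 47.47210 = 4.73539
γ₂ = 4.73539 − 3 ≈ 1.735

1.735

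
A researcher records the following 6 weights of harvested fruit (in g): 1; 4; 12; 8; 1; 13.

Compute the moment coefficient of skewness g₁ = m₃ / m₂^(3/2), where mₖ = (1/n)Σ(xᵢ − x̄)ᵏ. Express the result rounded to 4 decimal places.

x̄ = (1 + 4 + 12 + 8 + 1 + 13) / 6 = 6.5000
deviations (xᵢ − x̄): -5.5000, -2.5000, 5.5000, 1.5000, -5.5000, 6.5000
Σ(xᵢ − x̄)² = 141.5000 ⇒ m₂ = 141.5000/6 = 23.58333
Σ(xᵢ − x̄)³ = 96.0000 ⇒ m₃ = 96.0000/6 = 16.00000
m₂^(3/2) = 23.58333^(1.5) = 114.52697
g₁ = m₃ / m₂^(3/2) = 16.00000 / 114.52697 ≈ 0.1397

0.1397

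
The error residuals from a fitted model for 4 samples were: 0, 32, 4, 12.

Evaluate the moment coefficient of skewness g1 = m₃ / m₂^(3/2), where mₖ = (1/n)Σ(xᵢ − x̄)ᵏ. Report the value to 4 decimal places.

x̄ = (0 + 32 + 4 + 12) / 4 = 12.0000
deviations (xᵢ − x̄): -12.0000, 20.0000, -8.0000, 0.0000
Σ(xᵢ − x̄)² = 608.0000 ⇒ m₂ = 608.0000/4 = 152.00000
Σ(xᵢ − x̄)³ = 5760.0000 ⇒ m₃ = 5760.0000/4 = 1440.00000
m₂^(3/2) = 152.00000^(1.5) = 1873.98186
g1 = m₃ / m₂^(3/2) = 1440.00000 / 1873.98186 ≈ 0.7684

0.7684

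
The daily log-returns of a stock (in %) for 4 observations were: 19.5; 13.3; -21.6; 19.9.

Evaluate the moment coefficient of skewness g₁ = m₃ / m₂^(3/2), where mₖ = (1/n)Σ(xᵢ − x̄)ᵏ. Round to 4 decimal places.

-1.0777

x̄ = (19.5 + 13.3 - 21.6 + 19.9) / 4 = 7.7750
deviations (xᵢ − x̄): 11.7250, 5.5250, -29.3750, 12.1250
Σ(xᵢ − x̄)² = 1177.9075 ⇒ m₂ = 1177.9075/4 = 294.47688
Σ(xᵢ − x̄)³ = -21784.2919 ⇒ m₃ = -21784.2919/4 = -5446.07297
m₂^(3/2) = 294.47688^(1.5) = 5053.31992
g₁ = m₃ / m₂^(3/2) = -5446.07297 / 5053.31992 ≈ -1.0777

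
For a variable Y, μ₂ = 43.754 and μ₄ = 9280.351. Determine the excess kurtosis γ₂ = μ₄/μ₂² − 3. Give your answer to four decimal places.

1.8476

μ₂² = 43.754² = 1914.41252
μ₄/μ₂² = 9280.351 / 1914.41252 = 4.84762
γ₂ = 4.84762 − 3 ≈ 1.8476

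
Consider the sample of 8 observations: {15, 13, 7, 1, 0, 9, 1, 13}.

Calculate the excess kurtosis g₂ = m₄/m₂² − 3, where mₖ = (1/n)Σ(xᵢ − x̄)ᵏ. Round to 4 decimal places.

x̄ = 7.3750
Σ(xᵢ − x̄)² = 259.8750 ⇒ m₂ = 32.48438
Σ(xᵢ − x̄)⁴ = 11651.2441 ⇒ m₄ = 1456.40552
m₂² = 1055.23462
g₂ = m₄/m₂² − 3 = 1.38017 − 3 ≈ -1.6198

-1.6198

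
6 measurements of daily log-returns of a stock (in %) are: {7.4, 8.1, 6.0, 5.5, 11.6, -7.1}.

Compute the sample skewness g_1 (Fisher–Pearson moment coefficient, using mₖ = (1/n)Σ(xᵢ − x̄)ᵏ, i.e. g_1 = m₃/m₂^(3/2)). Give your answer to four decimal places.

x̄ = (7.4 + 8.1 + 6.0 + 5.5 + 11.6 - 7.1) / 6 = 5.2500
deviations (xᵢ − x̄): 2.1500, 2.8500, 0.7500, 0.2500, 6.3500, -12.3500
Σ(xᵢ − x̄)² = 206.2150 ⇒ m₂ = 206.2150/6 = 34.36917
Σ(xᵢ − x̄)³ = -1594.0800 ⇒ m₃ = -1594.0800/6 = -265.68000
m₂^(3/2) = 34.36917^(1.5) = 201.49000
g_1 = m₃ / m₂^(3/2) = -265.68000 / 201.49000 ≈ -1.3186

-1.3186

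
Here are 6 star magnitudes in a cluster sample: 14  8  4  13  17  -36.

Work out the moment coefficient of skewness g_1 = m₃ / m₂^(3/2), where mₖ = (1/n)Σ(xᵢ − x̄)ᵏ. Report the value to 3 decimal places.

x̄ = (14 + 8 + 4 + 13 + 17 - 36) / 6 = 3.3333
deviations (xᵢ − x̄): 10.6667, 4.6667, 0.6667, 9.6667, 13.6667, -39.3333
Σ(xᵢ − x̄)² = 1963.3333 ⇒ m₂ = 1963.3333/6 = 327.22222
Σ(xᵢ − x̄)³ = -56081.5556 ⇒ m₃ = -56081.5556/6 = -9346.92593
m₂^(3/2) = 327.22222^(1.5) = 5919.21595
g_1 = m₃ / m₂^(3/2) = -9346.92593 / 5919.21595 ≈ -1.579

-1.579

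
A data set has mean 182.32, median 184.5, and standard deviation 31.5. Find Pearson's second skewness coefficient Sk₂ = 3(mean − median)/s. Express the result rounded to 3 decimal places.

-0.208

Sk₂ = 3(182.32 − 184.5) / 31.5 = 3 × -2.1800 / 31.5
    = -6.5400 / 31.5 ≈ -0.208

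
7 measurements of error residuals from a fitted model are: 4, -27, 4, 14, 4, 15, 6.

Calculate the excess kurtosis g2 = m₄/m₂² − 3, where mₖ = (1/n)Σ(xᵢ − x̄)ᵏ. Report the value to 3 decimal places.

1.205

x̄ = 2.8571
Σ(xᵢ − x̄)² = 1176.8571 ⇒ m₂ = 168.12245
Σ(xᵢ − x̄)⁴ = 831941.6851 ⇒ m₄ = 118848.81216
m₂² = 28265.15785
g2 = m₄/m₂² − 3 = 4.20478 − 3 ≈ 1.205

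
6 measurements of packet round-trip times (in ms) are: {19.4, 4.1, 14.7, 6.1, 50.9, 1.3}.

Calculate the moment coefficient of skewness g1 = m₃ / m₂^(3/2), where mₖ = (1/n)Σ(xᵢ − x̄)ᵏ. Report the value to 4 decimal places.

1.2830

x̄ = (19.4 + 4.1 + 14.7 + 6.1 + 50.9 + 1.3) / 6 = 16.0833
deviations (xᵢ − x̄): 3.3167, -11.9833, -1.3833, -9.9833, 34.8167, -14.7833
Σ(xᵢ − x̄)² = 1686.9283 ⇒ m₂ = 1686.9283/6 = 281.15472
Σ(xᵢ − x̄)³ = 36291.9394 ⇒ m₃ = 36291.9394/6 = 6048.65657
m₂^(3/2) = 281.15472^(1.5) = 4714.30931
g1 = m₃ / m₂^(3/2) = 6048.65657 / 4714.30931 ≈ 1.2830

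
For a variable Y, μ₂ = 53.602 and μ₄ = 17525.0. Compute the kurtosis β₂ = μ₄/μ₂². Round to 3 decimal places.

6.100

μ₂² = 53.602² = 2873.17440
μ₄/μ₂² = 17525.0 / 2873.17440 = 6.09953
β₂ ≈ 6.100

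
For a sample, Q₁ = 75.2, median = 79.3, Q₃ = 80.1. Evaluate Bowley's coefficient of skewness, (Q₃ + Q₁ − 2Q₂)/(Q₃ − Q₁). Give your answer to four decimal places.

numerator: Q₃ + Q₁ − 2Q₂ = 80.1 + 75.2 − 2×79.3 = -3.3000
denominator: Q₃ − Q₁ = 80.1 − 75.2 = 4.9000
Bowley skewness = -3.3000 / 4.9000 ≈ -0.6735

-0.6735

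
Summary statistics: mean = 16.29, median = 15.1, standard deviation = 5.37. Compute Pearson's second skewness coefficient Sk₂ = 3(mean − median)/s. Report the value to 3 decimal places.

Sk₂ = 3(16.29 − 15.1) / 5.37 = 3 × 1.1900 / 5.37
    = 3.5700 / 5.37 ≈ 0.665

0.665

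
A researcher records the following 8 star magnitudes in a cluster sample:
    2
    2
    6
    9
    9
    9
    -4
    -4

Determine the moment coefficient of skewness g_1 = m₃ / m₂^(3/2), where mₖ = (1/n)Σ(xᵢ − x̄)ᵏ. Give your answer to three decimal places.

x̄ = (2 + 2 + 6 + 9 + 9 + 9 - 4 - 4) / 8 = 3.6250
deviations (xᵢ − x̄): -1.6250, -1.6250, 2.3750, 5.3750, 5.3750, 5.3750, -7.6250, -7.6250
Σ(xᵢ − x̄)² = 213.8750 ⇒ m₂ = 213.8750/8 = 26.73438
Σ(xᵢ − x̄)³ = -415.9688 ⇒ m₃ = -415.9688/8 = -51.99609
m₂^(3/2) = 26.73438^(1.5) = 138.23087
g_1 = m₃ / m₂^(3/2) = -51.99609 / 138.23087 ≈ -0.376

-0.376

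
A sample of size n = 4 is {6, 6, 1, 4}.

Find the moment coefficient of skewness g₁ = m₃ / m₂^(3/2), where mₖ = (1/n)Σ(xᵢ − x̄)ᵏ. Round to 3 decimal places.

x̄ = (6 + 6 + 1 + 4) / 4 = 4.2500
deviations (xᵢ − x̄): 1.7500, 1.7500, -3.2500, -0.2500
Σ(xᵢ − x̄)² = 16.7500 ⇒ m₂ = 16.7500/4 = 4.18750
Σ(xᵢ − x̄)³ = -23.6250 ⇒ m₃ = -23.6250/4 = -5.90625
m₂^(3/2) = 4.18750^(1.5) = 8.56904
g₁ = m₃ / m₂^(3/2) = -5.90625 / 8.56904 ≈ -0.689

-0.689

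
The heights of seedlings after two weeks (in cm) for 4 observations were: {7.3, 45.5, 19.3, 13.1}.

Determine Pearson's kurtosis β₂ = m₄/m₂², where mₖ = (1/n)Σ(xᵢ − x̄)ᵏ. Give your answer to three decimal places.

2.122

x̄ = 21.3000
Σ(xᵢ − x̄)² = 852.8800 ⇒ m₂ = 213.22000
Σ(xᵢ − x̄)⁴ = 385927.4272 ⇒ m₄ = 96481.85680
m₂² = 45462.76840
β₂ = m₄/m₂² = 96481.85680 / 45462.76840 ≈ 2.122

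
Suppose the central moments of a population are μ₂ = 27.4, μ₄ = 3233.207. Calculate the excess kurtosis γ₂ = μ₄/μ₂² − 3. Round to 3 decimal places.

1.307

μ₂² = 27.4² = 750.76000
μ₄/μ₂² = 3233.207 / 750.76000 = 4.30658
γ₂ = 4.30658 − 3 ≈ 1.307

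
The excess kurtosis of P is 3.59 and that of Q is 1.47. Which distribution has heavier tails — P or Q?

P

Higher excess kurtosis ⇒ heavier tails relative to the normal distribution.
3.59 vs 1.47: the larger is 3.59, so P has heavier tails.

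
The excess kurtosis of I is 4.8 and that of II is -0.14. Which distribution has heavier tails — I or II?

I

Higher excess kurtosis ⇒ heavier tails relative to the normal distribution.
4.8 vs -0.14: the larger is 4.8, so I has heavier tails. (I is leptokurtic — heavier-than-normal tails; the other is platykurtic.)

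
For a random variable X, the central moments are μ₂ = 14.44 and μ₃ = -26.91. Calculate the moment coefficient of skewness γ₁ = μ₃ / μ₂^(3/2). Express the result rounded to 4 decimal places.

σ = √μ₂ = √14.44 = 3.80000
σ³ = μ₂^(3/2) = 54.87200
γ₁ = μ₃/σ³ = -26.91 / 54.87200 ≈ -0.4904

-0.4904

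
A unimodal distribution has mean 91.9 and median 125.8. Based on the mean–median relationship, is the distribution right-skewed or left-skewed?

left-skewed

mean − median = 91.9 − 125.8 = -33.9
mean < median ⇒ the longer tail is on the left ⇒ left-skewed (negatively skewed).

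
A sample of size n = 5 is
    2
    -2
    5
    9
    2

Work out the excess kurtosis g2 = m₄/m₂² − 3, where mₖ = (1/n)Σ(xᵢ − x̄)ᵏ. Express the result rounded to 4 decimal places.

-0.8963

x̄ = 3.2000
Σ(xᵢ − x̄)² = 66.8000 ⇒ m₂ = 13.36000
Σ(xᵢ − x̄)⁴ = 1877.4560 ⇒ m₄ = 375.49120
m₂² = 178.48960
g2 = m₄/m₂² − 3 = 2.10371 − 3 ≈ -0.8963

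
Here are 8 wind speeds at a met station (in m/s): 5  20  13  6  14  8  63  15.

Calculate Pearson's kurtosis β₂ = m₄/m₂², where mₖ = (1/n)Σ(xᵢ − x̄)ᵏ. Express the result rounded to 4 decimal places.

5.3602

x̄ = 18.0000
Σ(xᵢ − x̄)² = 2492.0000 ⇒ m₂ = 311.50000
Σ(xᵢ − x̄)⁴ = 4160900.0000 ⇒ m₄ = 520112.50000
m₂² = 97032.25000
β₂ = m₄/m₂² = 520112.50000 / 97032.25000 ≈ 5.3602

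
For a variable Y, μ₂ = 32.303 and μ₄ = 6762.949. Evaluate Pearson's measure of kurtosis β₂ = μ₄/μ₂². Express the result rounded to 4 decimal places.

μ₂² = 32.303² = 1043.48381
μ₄/μ₂² = 6762.949 / 1043.48381 = 6.48112
β₂ ≈ 6.4811

6.4811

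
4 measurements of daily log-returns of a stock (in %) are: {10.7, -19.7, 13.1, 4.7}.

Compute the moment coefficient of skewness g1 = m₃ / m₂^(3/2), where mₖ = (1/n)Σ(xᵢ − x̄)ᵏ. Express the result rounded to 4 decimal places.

-0.9742

x̄ = (10.7 - 19.7 + 13.1 + 4.7) / 4 = 2.2000
deviations (xᵢ − x̄): 8.5000, -21.9000, 10.9000, 2.5000
Σ(xᵢ − x̄)² = 676.9200 ⇒ m₂ = 676.9200/4 = 169.23000
Σ(xᵢ − x̄)³ = -8578.6800 ⇒ m₃ = -8578.6800/4 = -2144.67000
m₂^(3/2) = 169.23000^(1.5) = 2201.48653
g1 = m₃ / m₂^(3/2) = -2144.67000 / 2201.48653 ≈ -0.9742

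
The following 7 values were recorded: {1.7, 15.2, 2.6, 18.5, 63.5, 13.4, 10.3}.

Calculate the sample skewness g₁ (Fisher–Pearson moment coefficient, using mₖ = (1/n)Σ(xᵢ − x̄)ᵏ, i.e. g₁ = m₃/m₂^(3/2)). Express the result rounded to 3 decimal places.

x̄ = (1.7 + 15.2 + 2.6 + 18.5 + 63.5 + 13.4 + 10.3) / 7 = 17.8857
deviations (xᵢ − x̄): -16.1857, -2.6857, -15.2857, 0.6143, 45.6143, -4.4857, -7.5857
Σ(xᵢ − x̄)² = 2661.5486 ⇒ m₂ = 2661.5486/7 = 380.22122
Σ(xᵢ − x̄)³ = 86550.2094 ⇒ m₃ = 86550.2094/7 = 12364.31563
m₂^(3/2) = 380.22122^(1.5) = 7414.03333
g₁ = m₃ / m₂^(3/2) = 12364.31563 / 7414.03333 ≈ 1.668

1.668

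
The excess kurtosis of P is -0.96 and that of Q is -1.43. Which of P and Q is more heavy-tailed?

Higher excess kurtosis ⇒ heavier tails relative to the normal distribution.
-0.96 vs -1.43: the larger is -0.96, so P has heavier tails.

P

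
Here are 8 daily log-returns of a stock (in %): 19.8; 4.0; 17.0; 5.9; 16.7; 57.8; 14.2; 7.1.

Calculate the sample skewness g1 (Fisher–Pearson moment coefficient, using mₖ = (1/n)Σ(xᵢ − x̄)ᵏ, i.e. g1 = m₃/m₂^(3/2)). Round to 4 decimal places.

1.7581

x̄ = (19.8 + 4.0 + 17.0 + 5.9 + 16.7 + 57.8 + 14.2 + 7.1) / 8 = 17.8125
deviations (xᵢ − x̄): 1.9875, -13.8125, -0.8125, -11.9125, -1.1125, 39.9875, -3.6125, -10.7125
Σ(xᵢ − x̄)² = 2065.3487 ⇒ m₂ = 2065.3487/8 = 258.16859
Σ(xᵢ − x̄)³ = 58343.7764 ⇒ m₃ = 58343.7764/8 = 7292.97205
m₂^(3/2) = 258.16859^(1.5) = 4148.15632
g1 = m₃ / m₂^(3/2) = 7292.97205 / 4148.15632 ≈ 1.7581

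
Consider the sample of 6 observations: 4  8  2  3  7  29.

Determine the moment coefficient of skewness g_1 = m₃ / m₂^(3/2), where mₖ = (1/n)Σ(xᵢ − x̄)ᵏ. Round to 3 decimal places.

x̄ = (4 + 8 + 2 + 3 + 7 + 29) / 6 = 8.8333
deviations (xᵢ − x̄): -4.8333, -0.8333, -6.8333, -5.8333, -1.8333, 20.1667
Σ(xᵢ − x̄)² = 514.8333 ⇒ m₂ = 514.8333/6 = 85.80556
Σ(xᵢ − x̄)³ = 7564.4444 ⇒ m₃ = 7564.4444/6 = 1260.74074
m₂^(3/2) = 85.80556^(1.5) = 794.82791
g_1 = m₃ / m₂^(3/2) = 1260.74074 / 794.82791 ≈ 1.586

1.586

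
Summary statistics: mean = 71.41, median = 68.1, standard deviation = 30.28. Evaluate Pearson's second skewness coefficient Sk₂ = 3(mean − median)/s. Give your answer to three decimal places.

Sk₂ = 3(71.41 − 68.1) / 30.28 = 3 × 3.3100 / 30.28
    = 9.9300 / 30.28 ≈ 0.328

0.328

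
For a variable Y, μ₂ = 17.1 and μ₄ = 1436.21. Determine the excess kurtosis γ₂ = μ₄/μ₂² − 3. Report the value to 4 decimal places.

1.9116

μ₂² = 17.1² = 292.41000
μ₄/μ₂² = 1436.21 / 292.41000 = 4.91163
γ₂ = 4.91163 − 3 ≈ 1.9116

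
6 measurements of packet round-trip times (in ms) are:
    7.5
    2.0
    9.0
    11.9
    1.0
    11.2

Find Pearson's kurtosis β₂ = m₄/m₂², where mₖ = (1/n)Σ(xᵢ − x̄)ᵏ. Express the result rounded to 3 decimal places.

1.518

x̄ = 7.1000
Σ(xᵢ − x̄)² = 106.8400 ⇒ m₂ = 17.80667
Σ(xᵢ − x̄)⁴ = 2887.5796 ⇒ m₄ = 481.26327
m₂² = 317.07738
β₂ = m₄/m₂² = 481.26327 / 317.07738 ≈ 1.518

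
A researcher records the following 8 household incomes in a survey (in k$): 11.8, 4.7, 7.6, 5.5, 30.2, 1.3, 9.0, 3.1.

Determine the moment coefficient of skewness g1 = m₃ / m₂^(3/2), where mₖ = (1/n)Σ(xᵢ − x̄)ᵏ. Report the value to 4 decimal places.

1.7040

x̄ = (11.8 + 4.7 + 7.6 + 5.5 + 30.2 + 1.3 + 9.0 + 3.1) / 8 = 9.1500
deviations (xᵢ − x̄): 2.6500, -4.4500, -1.5500, -3.6500, 21.0500, -7.8500, -0.1500, -6.0500
Σ(xᵢ − x̄)² = 583.9000 ⇒ m₂ = 583.9000/8 = 72.98750
Σ(xᵢ − x̄)³ = 8500.2600 ⇒ m₃ = 8500.2600/8 = 1062.53250
m₂^(3/2) = 72.98750^(1.5) = 623.55208
g1 = m₃ / m₂^(3/2) = 1062.53250 / 623.55208 ≈ 1.7040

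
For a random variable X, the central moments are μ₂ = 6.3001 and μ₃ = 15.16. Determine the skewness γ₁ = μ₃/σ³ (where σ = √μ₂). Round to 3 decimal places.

σ = √μ₂ = √6.3001 = 2.51000
σ³ = μ₂^(3/2) = 15.81325
γ₁ = μ₃/σ³ = 15.16 / 15.81325 ≈ 0.959

0.959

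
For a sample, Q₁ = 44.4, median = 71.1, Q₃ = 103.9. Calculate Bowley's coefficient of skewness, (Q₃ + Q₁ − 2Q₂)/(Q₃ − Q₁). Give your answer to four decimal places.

numerator: Q₃ + Q₁ − 2Q₂ = 103.9 + 44.4 − 2×71.1 = 6.1000
denominator: Q₃ − Q₁ = 103.9 − 44.4 = 59.5000
Bowley skewness = 6.1000 / 59.5000 ≈ 0.1025

0.1025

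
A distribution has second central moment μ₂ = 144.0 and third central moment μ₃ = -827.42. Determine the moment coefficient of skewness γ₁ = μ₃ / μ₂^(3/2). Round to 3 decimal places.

-0.479

σ = √μ₂ = √144.0 = 12.00000
σ³ = μ₂^(3/2) = 1728.00000
γ₁ = μ₃/σ³ = -827.42 / 1728.00000 ≈ -0.479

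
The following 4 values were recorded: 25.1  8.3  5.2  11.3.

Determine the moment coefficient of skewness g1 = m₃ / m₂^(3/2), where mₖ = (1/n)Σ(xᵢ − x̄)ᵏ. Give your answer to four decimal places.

x̄ = (25.1 + 8.3 + 5.2 + 11.3) / 4 = 12.4750
deviations (xᵢ − x̄): 12.6250, -4.1750, -7.2750, -1.1750
Σ(xᵢ − x̄)² = 231.1275 ⇒ m₂ = 231.1275/4 = 57.78188
Σ(xᵢ − x̄)³ = 1552.8776 ⇒ m₃ = 1552.8776/4 = 388.21941
m₂^(3/2) = 57.78188^(1.5) = 439.22540
g1 = m₃ / m₂^(3/2) = 388.21941 / 439.22540 ≈ 0.8839

0.8839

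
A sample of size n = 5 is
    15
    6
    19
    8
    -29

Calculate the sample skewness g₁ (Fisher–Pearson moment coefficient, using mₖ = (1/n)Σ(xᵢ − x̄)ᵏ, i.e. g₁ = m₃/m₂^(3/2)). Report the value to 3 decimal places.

x̄ = (15 + 6 + 19 + 8 - 29) / 5 = 3.8000
deviations (xᵢ − x̄): 11.2000, 2.2000, 15.2000, 4.2000, -32.8000
Σ(xᵢ − x̄)² = 1454.8000 ⇒ m₂ = 1454.8000/5 = 290.96000
Σ(xᵢ − x̄)³ = -30286.0800 ⇒ m₃ = -30286.0800/5 = -6057.21600
m₂^(3/2) = 290.96000^(1.5) = 4963.06465
g₁ = m₃ / m₂^(3/2) = -6057.21600 / 4963.06465 ≈ -1.220

-1.220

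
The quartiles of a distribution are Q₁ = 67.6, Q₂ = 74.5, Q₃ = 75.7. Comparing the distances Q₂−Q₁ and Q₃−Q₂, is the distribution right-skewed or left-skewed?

Q₂ − Q₁ = 6.9;  Q₃ − Q₂ = 1.2
Q₂ − Q₁ > Q₃ − Q₂ ⇒ the lower half is more spread out ⇒ left-skewed.

left-skewed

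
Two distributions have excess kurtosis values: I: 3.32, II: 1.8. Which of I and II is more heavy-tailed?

Higher excess kurtosis ⇒ heavier tails relative to the normal distribution.
3.32 vs 1.8: the larger is 3.32, so I has heavier tails.

I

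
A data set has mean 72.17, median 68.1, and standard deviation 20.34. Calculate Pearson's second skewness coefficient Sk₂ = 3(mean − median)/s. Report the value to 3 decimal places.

0.600

Sk₂ = 3(72.17 − 68.1) / 20.34 = 3 × 4.0700 / 20.34
    = 12.2100 / 20.34 ≈ 0.600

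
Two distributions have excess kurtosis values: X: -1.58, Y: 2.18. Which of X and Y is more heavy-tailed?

Y

Higher excess kurtosis ⇒ heavier tails relative to the normal distribution.
-1.58 vs 2.18: the larger is 2.18, so Y has heavier tails. (Y is leptokurtic — heavier-than-normal tails; the other is platykurtic.)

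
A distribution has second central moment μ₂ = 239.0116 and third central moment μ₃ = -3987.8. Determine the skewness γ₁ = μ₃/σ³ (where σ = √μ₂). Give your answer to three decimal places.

-1.079

σ = √μ₂ = √239.0116 = 15.46000
σ³ = μ₂^(3/2) = 3695.11934
γ₁ = μ₃/σ³ = -3987.8 / 3695.11934 ≈ -1.079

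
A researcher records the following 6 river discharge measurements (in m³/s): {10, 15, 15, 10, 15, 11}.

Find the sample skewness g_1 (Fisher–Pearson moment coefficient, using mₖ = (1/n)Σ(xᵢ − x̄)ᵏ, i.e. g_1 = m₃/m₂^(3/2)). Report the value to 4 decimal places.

-0.0566

x̄ = (10 + 15 + 15 + 10 + 15 + 11) / 6 = 12.6667
deviations (xᵢ − x̄): -2.6667, 2.3333, 2.3333, -2.6667, 2.3333, -1.6667
Σ(xᵢ − x̄)² = 33.3333 ⇒ m₂ = 33.3333/6 = 5.55556
Σ(xᵢ − x̄)³ = -4.4444 ⇒ m₃ = -4.4444/6 = -0.74074
m₂^(3/2) = 5.55556^(1.5) = 13.09457
g_1 = m₃ / m₂^(3/2) = -0.74074 / 13.09457 ≈ -0.0566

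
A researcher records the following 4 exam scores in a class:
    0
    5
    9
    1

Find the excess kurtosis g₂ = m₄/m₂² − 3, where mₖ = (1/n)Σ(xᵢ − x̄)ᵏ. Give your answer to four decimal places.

x̄ = 3.7500
Σ(xᵢ − x̄)² = 50.7500 ⇒ m₂ = 12.68750
Σ(xᵢ − x̄)⁴ = 1017.0781 ⇒ m₄ = 254.26953
m₂² = 160.97266
g₂ = m₄/m₂² − 3 = 1.57958 − 3 ≈ -1.4204

-1.4204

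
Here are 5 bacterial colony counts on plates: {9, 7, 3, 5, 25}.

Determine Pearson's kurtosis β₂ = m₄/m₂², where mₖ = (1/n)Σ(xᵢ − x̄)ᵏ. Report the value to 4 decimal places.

x̄ = 9.8000
Σ(xᵢ − x̄)² = 308.8000 ⇒ m₂ = 61.76000
Σ(xᵢ − x̄)⁴ = 56110.3360 ⇒ m₄ = 11222.06720
m₂² = 3814.29760
β₂ = m₄/m₂² = 11222.06720 / 3814.29760 ≈ 2.9421

2.9421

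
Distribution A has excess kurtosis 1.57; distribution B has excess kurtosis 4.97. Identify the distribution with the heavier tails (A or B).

B

Higher excess kurtosis ⇒ heavier tails relative to the normal distribution.
1.57 vs 4.97: the larger is 4.97, so B has heavier tails.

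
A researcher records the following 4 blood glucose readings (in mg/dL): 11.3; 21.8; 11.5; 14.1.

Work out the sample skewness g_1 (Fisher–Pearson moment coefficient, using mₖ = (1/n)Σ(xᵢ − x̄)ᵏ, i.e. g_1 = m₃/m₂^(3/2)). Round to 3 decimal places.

0.942

x̄ = (11.3 + 21.8 + 11.5 + 14.1) / 4 = 14.6750
deviations (xᵢ − x̄): -3.3750, 7.1250, -3.1750, -0.5750
Σ(xᵢ − x̄)² = 72.5675 ⇒ m₂ = 72.5675/4 = 18.14188
Σ(xᵢ − x̄)³ = 291.0656 ⇒ m₃ = 291.0656/4 = 72.76641
m₂^(3/2) = 18.14188^(1.5) = 77.27220
g_1 = m₃ / m₂^(3/2) = 72.76641 / 77.27220 ≈ 0.942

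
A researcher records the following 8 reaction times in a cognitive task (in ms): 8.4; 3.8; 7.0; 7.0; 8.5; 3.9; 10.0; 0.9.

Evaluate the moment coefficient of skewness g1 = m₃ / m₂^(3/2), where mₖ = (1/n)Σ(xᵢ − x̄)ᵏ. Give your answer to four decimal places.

x̄ = (8.4 + 3.8 + 7.0 + 7.0 + 8.5 + 3.9 + 10.0 + 0.9) / 8 = 6.1875
deviations (xᵢ − x̄): 2.2125, -2.3875, 0.8125, 0.8125, 2.3125, -2.2875, 3.8125, -5.2875
Σ(xᵢ − x̄)² = 64.9888 ⇒ m₂ = 64.9888/8 = 8.12359
Σ(xᵢ − x̄)³ = -93.7199 ⇒ m₃ = -93.7199/8 = -11.71499
m₂^(3/2) = 8.12359^(1.5) = 23.15380
g1 = m₃ / m₂^(3/2) = -11.71499 / 23.15380 ≈ -0.5060

-0.5060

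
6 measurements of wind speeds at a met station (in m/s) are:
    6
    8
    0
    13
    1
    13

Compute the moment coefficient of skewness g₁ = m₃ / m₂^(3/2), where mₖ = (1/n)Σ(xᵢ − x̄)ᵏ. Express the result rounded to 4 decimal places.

-0.0582

x̄ = (6 + 8 + 0 + 13 + 1 + 13) / 6 = 6.8333
deviations (xᵢ − x̄): -0.8333, 1.1667, -6.8333, 6.1667, -5.8333, 6.1667
Σ(xᵢ − x̄)² = 158.8333 ⇒ m₂ = 158.8333/6 = 26.47222
Σ(xᵢ − x̄)³ = -47.5556 ⇒ m₃ = -47.5556/6 = -7.92593
m₂^(3/2) = 26.47222^(1.5) = 136.20266
g₁ = m₃ / m₂^(3/2) = -7.92593 / 136.20266 ≈ -0.0582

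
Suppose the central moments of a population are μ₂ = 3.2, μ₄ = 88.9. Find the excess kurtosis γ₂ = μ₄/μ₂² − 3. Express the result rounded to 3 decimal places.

μ₂² = 3.2² = 10.24000
μ₄/μ₂² = 88.9 / 10.24000 = 8.68164
γ₂ = 8.68164 − 3 ≈ 5.682

5.682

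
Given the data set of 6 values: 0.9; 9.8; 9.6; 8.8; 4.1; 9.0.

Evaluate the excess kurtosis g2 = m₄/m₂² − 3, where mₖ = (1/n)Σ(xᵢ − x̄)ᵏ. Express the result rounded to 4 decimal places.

-0.8692

x̄ = 7.0333
Σ(xᵢ − x̄)² = 67.4533 ⇒ m₂ = 11.24222
Σ(xᵢ − x̄)⁴ = 1615.8240 ⇒ m₄ = 269.30401
m₂² = 126.38756
g2 = m₄/m₂² − 3 = 2.13078 − 3 ≈ -0.8692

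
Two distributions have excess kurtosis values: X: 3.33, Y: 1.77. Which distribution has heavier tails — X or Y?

Higher excess kurtosis ⇒ heavier tails relative to the normal distribution.
3.33 vs 1.77: the larger is 3.33, so X has heavier tails.

X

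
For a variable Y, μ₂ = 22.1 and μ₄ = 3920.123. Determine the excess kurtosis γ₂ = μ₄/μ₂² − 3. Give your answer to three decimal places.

5.026

μ₂² = 22.1² = 488.41000
μ₄/μ₂² = 3920.123 / 488.41000 = 8.02630
γ₂ = 8.02630 − 3 ≈ 5.026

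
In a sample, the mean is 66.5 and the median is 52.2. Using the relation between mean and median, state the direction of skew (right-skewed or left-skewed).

right-skewed

mean − median = 66.5 − 52.2 = 14.3
mean > median ⇒ the longer tail is on the right ⇒ right-skewed (positively skewed).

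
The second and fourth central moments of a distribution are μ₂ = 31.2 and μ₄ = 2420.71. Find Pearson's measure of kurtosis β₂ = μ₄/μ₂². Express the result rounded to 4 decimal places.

μ₂² = 31.2² = 973.44000
μ₄/μ₂² = 2420.71 / 973.44000 = 2.48676
β₂ ≈ 2.4868

2.4868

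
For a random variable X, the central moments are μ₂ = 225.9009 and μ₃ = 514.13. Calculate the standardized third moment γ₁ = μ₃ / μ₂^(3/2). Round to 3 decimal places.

σ = √μ₂ = √225.9009 = 15.03000
σ³ = μ₂^(3/2) = 3395.29053
γ₁ = μ₃/σ³ = 514.13 / 3395.29053 ≈ 0.151

0.151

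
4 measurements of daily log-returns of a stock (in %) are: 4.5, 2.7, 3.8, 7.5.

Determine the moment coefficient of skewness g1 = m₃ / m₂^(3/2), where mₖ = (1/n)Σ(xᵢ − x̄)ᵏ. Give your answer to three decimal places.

0.713

x̄ = (4.5 + 2.7 + 3.8 + 7.5) / 4 = 4.6250
deviations (xᵢ − x̄): -0.1250, -1.9250, -0.8250, 2.8750
Σ(xᵢ − x̄)² = 12.6675 ⇒ m₂ = 12.6675/4 = 3.16688
Σ(xᵢ − x̄)³ = 16.0669 ⇒ m₃ = 16.0669/4 = 4.01672
m₂^(3/2) = 3.16688^(1.5) = 5.63568
g1 = m₃ / m₂^(3/2) = 4.01672 / 5.63568 ≈ 0.713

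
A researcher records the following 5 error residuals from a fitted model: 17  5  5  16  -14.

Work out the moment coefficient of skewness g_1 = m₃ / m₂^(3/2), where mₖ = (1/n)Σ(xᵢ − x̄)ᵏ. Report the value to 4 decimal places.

x̄ = (17 + 5 + 5 + 16 - 14) / 5 = 5.8000
deviations (xᵢ − x̄): 11.2000, -0.8000, -0.8000, 10.2000, -19.8000
Σ(xᵢ − x̄)² = 622.8000 ⇒ m₂ = 622.8000/5 = 124.56000
Σ(xᵢ − x̄)³ = -5297.2800 ⇒ m₃ = -5297.2800/5 = -1059.45600
m₂^(3/2) = 124.56000^(1.5) = 1390.16996
g_1 = m₃ / m₂^(3/2) = -1059.45600 / 1390.16996 ≈ -0.7621

-0.7621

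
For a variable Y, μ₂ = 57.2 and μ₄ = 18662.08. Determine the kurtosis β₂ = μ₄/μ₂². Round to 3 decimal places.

5.704

μ₂² = 57.2² = 3271.84000
μ₄/μ₂² = 18662.08 / 3271.84000 = 5.70385
β₂ ≈ 5.704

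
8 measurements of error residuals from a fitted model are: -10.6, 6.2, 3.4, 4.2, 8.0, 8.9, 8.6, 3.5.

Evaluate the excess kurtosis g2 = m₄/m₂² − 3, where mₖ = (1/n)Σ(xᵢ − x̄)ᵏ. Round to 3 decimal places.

1.805

x̄ = 4.0250
Σ(xᵢ − x̄)² = 279.8150 ⇒ m₂ = 34.97688
Σ(xᵢ − x̄)⁴ = 47024.3635 ⇒ m₄ = 5878.04544
m₂² = 1223.38178
g2 = m₄/m₂² − 3 = 4.80475 − 3 ≈ 1.805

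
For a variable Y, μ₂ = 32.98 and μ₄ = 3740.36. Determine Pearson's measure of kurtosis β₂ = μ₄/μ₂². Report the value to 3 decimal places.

3.439

μ₂² = 32.98² = 1087.68040
μ₄/μ₂² = 3740.36 / 1087.68040 = 3.43884
β₂ ≈ 3.439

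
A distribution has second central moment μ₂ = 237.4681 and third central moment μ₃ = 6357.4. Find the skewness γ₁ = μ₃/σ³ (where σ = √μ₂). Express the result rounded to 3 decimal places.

1.737

σ = √μ₂ = √237.4681 = 15.41000
σ³ = μ₂^(3/2) = 3659.38342
γ₁ = μ₃/σ³ = 6357.4 / 3659.38342 ≈ 1.737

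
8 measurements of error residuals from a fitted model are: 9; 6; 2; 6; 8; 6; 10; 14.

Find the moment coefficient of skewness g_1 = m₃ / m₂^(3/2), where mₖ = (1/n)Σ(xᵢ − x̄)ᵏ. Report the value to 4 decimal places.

0.2894

x̄ = (9 + 6 + 2 + 6 + 8 + 6 + 10 + 14) / 8 = 7.6250
deviations (xᵢ − x̄): 1.3750, -1.6250, -5.6250, -1.6250, 0.3750, -1.6250, 2.3750, 6.3750
Σ(xᵢ − x̄)² = 87.8750 ⇒ m₂ = 87.8750/8 = 10.98438
Σ(xᵢ − x̄)³ = 84.2813 ⇒ m₃ = 84.2813/8 = 10.53516
m₂^(3/2) = 10.98438^(1.5) = 36.40517
g_1 = m₃ / m₂^(3/2) = 10.53516 / 36.40517 ≈ 0.2894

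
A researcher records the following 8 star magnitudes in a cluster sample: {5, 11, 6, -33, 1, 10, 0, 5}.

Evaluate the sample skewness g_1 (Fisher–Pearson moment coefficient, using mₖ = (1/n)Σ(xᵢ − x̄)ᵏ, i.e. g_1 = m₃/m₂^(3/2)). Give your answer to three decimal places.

x̄ = (5 + 11 + 6 - 33 + 1 + 10 + 0 + 5) / 8 = 0.6250
deviations (xᵢ − x̄): 4.3750, 10.3750, 5.3750, -33.6250, 0.3750, 9.3750, -0.6250, 4.3750
Σ(xᵢ − x̄)² = 1393.8750 ⇒ m₂ = 1393.8750/8 = 174.23438
Σ(xᵢ − x̄)³ = -35754.4688 ⇒ m₃ = -35754.4688/8 = -4469.30859
m₂^(3/2) = 174.23438^(1.5) = 2299.85663
g_1 = m₃ / m₂^(3/2) = -4469.30859 / 2299.85663 ≈ -1.943

-1.943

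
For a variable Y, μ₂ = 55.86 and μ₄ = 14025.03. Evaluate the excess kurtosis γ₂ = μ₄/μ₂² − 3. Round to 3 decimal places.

1.495

μ₂² = 55.86² = 3120.33960
μ₄/μ₂² = 14025.03 / 3120.33960 = 4.49471
γ₂ = 4.49471 − 3 ≈ 1.495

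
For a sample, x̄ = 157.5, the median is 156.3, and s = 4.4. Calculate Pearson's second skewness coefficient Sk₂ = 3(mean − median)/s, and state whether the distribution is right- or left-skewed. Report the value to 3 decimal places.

Sk₂ = 3(157.5 − 156.3) / 4.4 = 3 × 1.2000 / 4.4
    = 3.6000 / 4.4 ≈ 0.818
Sk₂ > 0 ⇒ mean > median ⇒ right-skewed (positive skew).

0.818, right-skewed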